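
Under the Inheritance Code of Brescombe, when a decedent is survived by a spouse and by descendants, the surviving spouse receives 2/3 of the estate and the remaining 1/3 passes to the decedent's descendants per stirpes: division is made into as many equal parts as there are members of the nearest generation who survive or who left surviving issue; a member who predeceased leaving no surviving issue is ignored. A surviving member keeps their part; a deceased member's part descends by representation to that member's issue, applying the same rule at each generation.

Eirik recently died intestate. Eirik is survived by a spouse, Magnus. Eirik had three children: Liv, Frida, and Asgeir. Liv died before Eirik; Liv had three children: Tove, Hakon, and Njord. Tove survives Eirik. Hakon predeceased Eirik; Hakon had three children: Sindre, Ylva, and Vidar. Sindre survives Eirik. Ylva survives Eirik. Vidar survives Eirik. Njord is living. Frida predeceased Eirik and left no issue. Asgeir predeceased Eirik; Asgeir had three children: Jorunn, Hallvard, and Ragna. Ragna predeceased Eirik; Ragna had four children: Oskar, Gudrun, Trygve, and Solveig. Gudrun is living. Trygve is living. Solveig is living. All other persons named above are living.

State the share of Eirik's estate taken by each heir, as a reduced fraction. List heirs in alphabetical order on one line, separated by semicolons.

Magnus, as surviving spouse, takes 2/3.
The remaining 1/3 passes to Eirik's descendants per stirpes.
Frida left no surviving issue, so that branch lapses and is disregarded.
The 1/3 is divided into 2 equal shares of 1/6 among Liv, Asgeir.
Liv predeceased; the 1/6 allotted to Liv's branch passes to Liv's issue by representation.
The 1/6 is divided into 3 equal shares of 1/18 among Tove, Hakon, Njord.
Tove is living and takes 1/18.
Hakon predeceased; the 1/18 allotted to Hakon's branch passes to Hakon's issue by representation.
The 1/18 is divided into 3 equal shares of 1/54 among Sindre, Ylva, Vidar.
Sindre is living and takes 1/54.
Ylva is living and takes 1/54.
Vidar is living and takes 1/54.
Njord is living and takes 1/18.
Asgeir predeceased; the 1/6 allotted to Asgeir's branch passes to Asgeir's issue by representation.
The 1/6 is divided into 3 equal shares of 1/18 among Jorunn, Hallvard, Ragna.
Jorunn is living and takes 1/18.
Hallvard is living and takes 1/18.
Ragna predeceased; the 1/18 allotted to Ragna's branch passes to Ragna's issue by representation.
The 1/18 is divided into 4 equal shares of 1/72 among Oskar, Gudrun, Trygve, Solveig.
Oskar is living and takes 1/72.
Gudrun is living and takes 1/72.
Trygve is living and takes 1/72.
Solveig is living and takes 1/72.

Gudrun 1/72; Hallvard 1/18; Jorunn 1/18; Magnus 2/3; Njord 1/18; Oskar 1/72; Sindre 1/54; Solveig 1/72; Tove 1/18; Trygve 1/72; Vidar 1/54; Ylva 1/54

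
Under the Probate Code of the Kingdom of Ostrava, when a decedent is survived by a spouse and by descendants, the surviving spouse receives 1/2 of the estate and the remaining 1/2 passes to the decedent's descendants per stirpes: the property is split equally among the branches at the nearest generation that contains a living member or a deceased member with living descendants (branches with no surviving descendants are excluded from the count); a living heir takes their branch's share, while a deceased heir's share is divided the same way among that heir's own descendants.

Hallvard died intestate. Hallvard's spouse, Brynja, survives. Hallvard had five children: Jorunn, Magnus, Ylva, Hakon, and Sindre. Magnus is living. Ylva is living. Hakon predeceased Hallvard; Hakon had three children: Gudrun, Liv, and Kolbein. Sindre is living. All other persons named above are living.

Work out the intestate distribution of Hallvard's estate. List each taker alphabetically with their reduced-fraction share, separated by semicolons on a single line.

Brynja, as surviving spouse, takes 1/2.
The remaining 1/2 passes to Hallvard's descendants per stirpes.
The 1/2 is divided into 5 equal shares of 1/10 among Jorunn, Magnus, Ylva, Hakon, Sindre.
Jorunn is living and takes 1/10.
Magnus is living and takes 1/10.
Ylva is living and takes 1/10.
Hakon predeceased; the 1/10 allotted to Hakon's branch passes to Hakon's issue by representation.
The 1/10 is divided into 3 equal shares of 1/30 among Gudrun, Liv, Kolbein.
Gudrun is living and takes 1/30.
Liv is living and takes 1/30.
Kolbein is living and takes 1/30.
Sindre is living and takes 1/10.

Brynja 1/2; Gudrun 1/30; Jorunn 1/10; Kolbein 1/30; Liv 1/30; Magnus 1/10; Sindre 1/10; Ylva 1/10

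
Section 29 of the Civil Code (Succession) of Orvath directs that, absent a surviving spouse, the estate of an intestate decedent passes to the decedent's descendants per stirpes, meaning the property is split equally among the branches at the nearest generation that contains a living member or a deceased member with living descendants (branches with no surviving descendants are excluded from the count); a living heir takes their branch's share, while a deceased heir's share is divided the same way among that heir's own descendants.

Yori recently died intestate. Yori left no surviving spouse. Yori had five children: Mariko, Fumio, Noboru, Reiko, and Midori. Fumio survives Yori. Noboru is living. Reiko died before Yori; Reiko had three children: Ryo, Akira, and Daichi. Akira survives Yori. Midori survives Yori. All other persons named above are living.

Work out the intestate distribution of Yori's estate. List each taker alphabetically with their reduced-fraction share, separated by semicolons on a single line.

Akira 1/15; Daichi 1/15; Fumio 1/5; Mariko 1/5; Midori 1/5; Noboru 1/5; Ryo 1/15

There is no surviving spouse, so the entire estate passes to Yori's descendants per stirpes.
The estate is divided into 5 equal shares of 1/5 among Mariko, Fumio, Noboru, Reiko, Midori.
Mariko is living and takes 1/5.
Fumio is living and takes 1/5.
Noboru is living and takes 1/5.
Reiko predeceased; the 1/5 allotted to Reiko's branch passes to Reiko's issue by representation.
The 1/5 is divided into 3 equal shares of 1/15 among Ryo, Akira, Daichi.
Ryo is living and takes 1/15.
Akira is living and takes 1/15.
Daichi is living and takes 1/15.
Midori is living and takes 1/5.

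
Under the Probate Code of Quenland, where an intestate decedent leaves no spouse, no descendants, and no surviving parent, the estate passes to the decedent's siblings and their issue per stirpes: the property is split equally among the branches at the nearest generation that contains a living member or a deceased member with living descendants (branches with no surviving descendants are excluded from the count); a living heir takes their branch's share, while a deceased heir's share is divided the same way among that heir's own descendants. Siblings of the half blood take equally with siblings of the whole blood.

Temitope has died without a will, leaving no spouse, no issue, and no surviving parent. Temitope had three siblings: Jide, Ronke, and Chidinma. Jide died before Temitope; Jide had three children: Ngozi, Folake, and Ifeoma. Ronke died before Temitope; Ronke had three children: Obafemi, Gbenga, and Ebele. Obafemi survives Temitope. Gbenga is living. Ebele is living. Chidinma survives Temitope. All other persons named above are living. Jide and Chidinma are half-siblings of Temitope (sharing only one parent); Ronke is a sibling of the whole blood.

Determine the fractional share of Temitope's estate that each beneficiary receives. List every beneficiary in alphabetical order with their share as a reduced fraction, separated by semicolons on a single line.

No spouse, descendants, or parent survives, so the estate passes to Temitope's siblings per stirpes.
Half-blood and whole-blood siblings take equally under the stated rule.
The estate is divided into 3 equal shares of 1/3 among Jide, Ronke, Chidinma.
Jide predeceased; the 1/3 allotted to Jide's branch passes to Jide's issue by representation.
The 1/3 is divided into 3 equal shares of 1/9 among Ngozi, Folake, Ifeoma.
Ngozi is living and takes 1/9.
Folake is living and takes 1/9.
Ifeoma is living and takes 1/9.
Ronke predeceased; the 1/3 allotted to Ronke's branch passes to Ronke's issue by representation.
The 1/3 is divided into 3 equal shares of 1/9 among Obafemi, Gbenga, Ebele.
Obafemi is living and takes 1/9.
Gbenga is living and takes 1/9.
Ebele is living and takes 1/9.
Chidinma is living and takes 1/3.

Chidinma 1/3; Ebele 1/9; Folake 1/9; Gbenga 1/9; Ifeoma 1/9; Ngozi 1/9; Obafemi 1/9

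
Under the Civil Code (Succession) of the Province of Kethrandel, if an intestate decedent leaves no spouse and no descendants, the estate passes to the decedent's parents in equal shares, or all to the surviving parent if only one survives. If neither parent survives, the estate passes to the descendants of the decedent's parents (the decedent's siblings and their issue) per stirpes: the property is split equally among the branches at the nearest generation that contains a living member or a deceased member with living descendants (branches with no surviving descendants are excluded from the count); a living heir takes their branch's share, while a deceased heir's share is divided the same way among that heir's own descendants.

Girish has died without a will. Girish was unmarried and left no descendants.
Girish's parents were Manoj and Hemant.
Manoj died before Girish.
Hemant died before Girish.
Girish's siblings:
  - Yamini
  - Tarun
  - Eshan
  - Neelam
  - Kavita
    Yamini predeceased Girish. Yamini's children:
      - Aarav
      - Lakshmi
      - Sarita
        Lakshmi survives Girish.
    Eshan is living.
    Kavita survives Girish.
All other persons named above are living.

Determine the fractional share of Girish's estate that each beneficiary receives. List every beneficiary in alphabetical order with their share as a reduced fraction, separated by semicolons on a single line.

Neither parent survives and there are no descendants, so the estate passes to Girish's siblings and their issue per stirpes.
The estate is divided into 5 equal shares of 1/5 among Yamini, Tarun, Eshan, Neelam, Kavita.
Yamini predeceased; the 1/5 allotted to Yamini's branch passes to Yamini's issue by representation.
The 1/5 is divided into 3 equal shares of 1/15 among Aarav, Lakshmi, Sarita.
Aarav is living and takes 1/15.
Lakshmi is living and takes 1/15.
Sarita is living and takes 1/15.
Tarun is living and takes 1/5.
Eshan is living and takes 1/5.
Neelam is living and takes 1/5.
Kavita is living and takes 1/5.

Aarav 1/15; Eshan 1/5; Kavita 1/5; Lakshmi 1/15; Neelam 1/5; Sarita 1/15; Tarun 1/5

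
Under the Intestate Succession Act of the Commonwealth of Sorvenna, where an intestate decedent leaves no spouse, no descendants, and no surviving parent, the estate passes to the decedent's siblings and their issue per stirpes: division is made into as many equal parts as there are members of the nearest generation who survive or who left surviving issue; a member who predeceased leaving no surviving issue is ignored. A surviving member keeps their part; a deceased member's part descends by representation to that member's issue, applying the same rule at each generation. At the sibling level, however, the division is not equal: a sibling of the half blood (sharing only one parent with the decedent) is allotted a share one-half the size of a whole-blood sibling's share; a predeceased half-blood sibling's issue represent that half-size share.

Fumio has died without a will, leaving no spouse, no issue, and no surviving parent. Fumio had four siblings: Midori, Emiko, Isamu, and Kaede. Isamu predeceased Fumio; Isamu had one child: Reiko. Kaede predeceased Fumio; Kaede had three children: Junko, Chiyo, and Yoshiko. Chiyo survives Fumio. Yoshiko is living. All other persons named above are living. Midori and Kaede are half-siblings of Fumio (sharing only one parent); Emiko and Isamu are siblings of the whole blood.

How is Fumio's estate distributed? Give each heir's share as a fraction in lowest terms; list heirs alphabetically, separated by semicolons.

Chiyo 1/18; Emiko 1/3; Junko 1/18; Midori 1/6; Reiko 1/3; Yoshiko 1/18

No spouse, descendants, or parent survives, so the estate passes to Fumio's siblings per stirpes.
Half-blood siblings count for one-half the weight of whole-blood siblings at the initial division.
Dividing 1 in proportion to weights (total weight 3): Midori (weight 1/2) → 1/6; Emiko (weight 1) → 1/3; Isamu (weight 1) → 1/3; Kaede (weight 1/2) → 1/6.
Midori is living and takes 1/6.
Emiko is living and takes 1/3.
Isamu predeceased; the 1/3 allotted to Isamu's branch passes to Isamu's issue by representation.
Reiko is the sole taker at this level and receives the full 1/3.
Kaede predeceased; the 1/6 allotted to Kaede's branch passes to Kaede's issue by representation.
The 1/6 is divided into 3 equal shares of 1/18 among Junko, Chiyo, Yoshiko.
Junko is living and takes 1/18.
Chiyo is living and takes 1/18.
Yoshiko is living and takes 1/18.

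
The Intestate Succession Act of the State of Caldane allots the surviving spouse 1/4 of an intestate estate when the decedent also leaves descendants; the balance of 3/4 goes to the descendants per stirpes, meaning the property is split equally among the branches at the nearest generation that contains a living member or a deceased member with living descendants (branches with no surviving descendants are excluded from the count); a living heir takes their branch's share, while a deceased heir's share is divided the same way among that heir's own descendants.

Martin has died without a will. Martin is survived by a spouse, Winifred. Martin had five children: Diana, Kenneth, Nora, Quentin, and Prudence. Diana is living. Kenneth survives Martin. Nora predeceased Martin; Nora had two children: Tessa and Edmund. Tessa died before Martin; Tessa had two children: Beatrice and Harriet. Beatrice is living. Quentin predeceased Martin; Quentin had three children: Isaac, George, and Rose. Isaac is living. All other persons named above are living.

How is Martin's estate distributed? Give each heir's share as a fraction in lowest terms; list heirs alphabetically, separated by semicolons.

Beatrice 3/80; Diana 3/20; Edmund 3/40; George 1/20; Harriet 3/80; Isaac 1/20; Kenneth 3/20; Prudence 3/20; Rose 1/20; Winifred 1/4

Winifred, as surviving spouse, takes 1/4.
The remaining 3/4 passes to Martin's descendants per stirpes.
The 3/4 is divided into 5 equal shares of 3/20 among Diana, Kenneth, Nora, Quentin, Prudence.
Diana is living and takes 3/20.
Kenneth is living and takes 3/20.
Nora predeceased; the 3/20 allotted to Nora's branch passes to Nora's issue by representation.
The 3/20 is divided into 2 equal shares of 3/40 among Tessa, Edmund.
Tessa predeceased; the 3/40 allotted to Tessa's branch passes to Tessa's issue by representation.
The 3/40 is divided into 2 equal shares of 3/80 among Beatrice, Harriet.
Beatrice is living and takes 3/80.
Harriet is living and takes 3/80.
Edmund is living and takes 3/40.
Quentin predeceased; the 3/20 allotted to Quentin's branch passes to Quentin's issue by representation.
The 3/20 is divided into 3 equal shares of 1/20 among Isaac, George, Rose.
Isaac is living and takes 1/20.
George is living and takes 1/20.
Rose is living and takes 1/20.
Prudence is living and takes 3/20.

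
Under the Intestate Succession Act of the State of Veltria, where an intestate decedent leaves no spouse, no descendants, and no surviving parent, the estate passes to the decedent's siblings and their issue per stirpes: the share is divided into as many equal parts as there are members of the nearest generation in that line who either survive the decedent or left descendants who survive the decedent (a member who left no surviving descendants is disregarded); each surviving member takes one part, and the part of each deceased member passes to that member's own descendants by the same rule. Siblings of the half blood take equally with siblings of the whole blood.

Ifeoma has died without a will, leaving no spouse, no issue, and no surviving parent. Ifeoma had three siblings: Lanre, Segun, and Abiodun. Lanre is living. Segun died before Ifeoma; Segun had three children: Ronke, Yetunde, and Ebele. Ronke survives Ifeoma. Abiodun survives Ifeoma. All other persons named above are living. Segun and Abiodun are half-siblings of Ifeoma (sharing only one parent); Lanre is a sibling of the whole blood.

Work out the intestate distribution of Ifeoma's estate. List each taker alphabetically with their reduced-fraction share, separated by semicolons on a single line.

Abiodun 1/3; Ebele 1/9; Lanre 1/3; Ronke 1/9; Yetunde 1/9

No spouse, descendants, or parent survives, so the estate passes to Ifeoma's siblings per stirpes.
Half-blood and whole-blood siblings take equally under the stated rule.
The estate is divided into 3 equal shares of 1/3 among Lanre, Segun, Abiodun.
Lanre is living and takes 1/3.
Segun predeceased; the 1/3 allotted to Segun's branch passes to Segun's issue by representation.
The 1/3 is divided into 3 equal shares of 1/9 among Ronke, Yetunde, Ebele.
Ronke is living and takes 1/9.
Yetunde is living and takes 1/9.
Ebele is living and takes 1/9.
Abiodun is living and takes 1/3.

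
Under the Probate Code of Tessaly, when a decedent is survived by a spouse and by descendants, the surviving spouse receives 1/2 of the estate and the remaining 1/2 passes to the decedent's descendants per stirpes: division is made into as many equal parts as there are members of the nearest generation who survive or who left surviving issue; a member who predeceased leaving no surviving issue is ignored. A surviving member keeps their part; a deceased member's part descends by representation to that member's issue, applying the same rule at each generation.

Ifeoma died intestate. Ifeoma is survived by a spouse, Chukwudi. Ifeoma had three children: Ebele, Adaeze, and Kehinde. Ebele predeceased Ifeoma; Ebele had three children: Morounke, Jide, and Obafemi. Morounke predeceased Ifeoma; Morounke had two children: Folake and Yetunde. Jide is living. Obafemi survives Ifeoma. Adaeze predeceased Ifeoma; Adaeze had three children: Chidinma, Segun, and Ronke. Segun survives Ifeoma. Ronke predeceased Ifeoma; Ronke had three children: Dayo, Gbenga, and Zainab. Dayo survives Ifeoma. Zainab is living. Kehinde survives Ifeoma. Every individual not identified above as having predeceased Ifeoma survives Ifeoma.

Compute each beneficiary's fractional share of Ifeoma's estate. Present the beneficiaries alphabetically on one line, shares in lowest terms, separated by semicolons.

Chukwudi, as surviving spouse, takes 1/2.
The remaining 1/2 passes to Ifeoma's descendants per stirpes.
The 1/2 is divided into 3 equal shares of 1/6 among Ebele, Adaeze, Kehinde.
Ebele predeceased; the 1/6 allotted to Ebele's branch passes to Ebele's issue by representation.
The 1/6 is divided into 3 equal shares of 1/18 among Morounke, Jide, Obafemi.
Morounke predeceased; the 1/18 allotted to Morounke's branch passes to Morounke's issue by representation.
The 1/18 is divided into 2 equal shares of 1/36 among Folake, Yetunde.
Folake is living and takes 1/36.
Yetunde is living and takes 1/36.
Jide is living and takes 1/18.
Obafemi is living and takes 1/18.
Adaeze predeceased; the 1/6 allotted to Adaeze's branch passes to Adaeze's issue by representation.
The 1/6 is divided into 3 equal shares of 1/18 among Chidinma, Segun, Ronke.
Chidinma is living and takes 1/18.
Segun is living and takes 1/18.
Ronke predeceased; the 1/18 allotted to Ronke's branch passes to Ronke's issue by representation.
The 1/18 is divided into 3 equal shares of 1/54 among Dayo, Gbenga, Zainab.
Dayo is living and takes 1/54.
Gbenga is living and takes 1/54.
Zainab is living and takes 1/54.
Kehinde is living and takes 1/6.

Chidinma 1/18; Chukwudi 1/2; Dayo 1/54; Folake 1/36; Gbenga 1/54; Jide 1/18; Kehinde 1/6; Obafemi 1/18; Segun 1/18; Yetunde 1/36; Zainab 1/54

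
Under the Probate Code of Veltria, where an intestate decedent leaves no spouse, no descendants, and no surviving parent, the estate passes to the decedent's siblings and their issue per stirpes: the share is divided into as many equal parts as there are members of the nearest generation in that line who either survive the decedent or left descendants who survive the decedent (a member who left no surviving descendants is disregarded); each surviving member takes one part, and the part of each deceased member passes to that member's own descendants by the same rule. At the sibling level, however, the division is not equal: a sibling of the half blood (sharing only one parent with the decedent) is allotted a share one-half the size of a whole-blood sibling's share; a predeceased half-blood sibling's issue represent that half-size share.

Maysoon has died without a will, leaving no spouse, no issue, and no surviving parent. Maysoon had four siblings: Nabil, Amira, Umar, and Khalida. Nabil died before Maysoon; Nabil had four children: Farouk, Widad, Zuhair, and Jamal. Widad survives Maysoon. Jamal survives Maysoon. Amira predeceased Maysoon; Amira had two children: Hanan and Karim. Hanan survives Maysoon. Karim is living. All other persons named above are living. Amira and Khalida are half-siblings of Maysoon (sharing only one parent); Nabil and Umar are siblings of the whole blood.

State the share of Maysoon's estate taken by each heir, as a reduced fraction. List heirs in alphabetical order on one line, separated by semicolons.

No spouse, descendants, or parent survives, so the estate passes to Maysoon's siblings per stirpes.
Half-blood siblings count for one-half the weight of whole-blood siblings at the initial division.
Dividing 1 in proportion to weights (total weight 3): Nabil (weight 1) → 1/3; Amira (weight 1/2) → 1/6; Umar (weight 1) → 1/3; Khalida (weight 1/2) → 1/6.
Nabil predeceased; the 1/3 allotted to Nabil's branch passes to Nabil's issue by representation.
The 1/3 is divided into 4 equal shares of 1/12 among Farouk, Widad, Zuhair, Jamal.
Farouk is living and takes 1/12.
Widad is living and takes 1/12.
Zuhair is living and takes 1/12.
Jamal is living and takes 1/12.
Amira predeceased; the 1/6 allotted to Amira's branch passes to Amira's issue by representation.
The 1/6 is divided into 2 equal shares of 1/12 among Hanan, Karim.
Hanan is living and takes 1/12.
Karim is living and takes 1/12.
Umar is living and takes 1/3.
Khalida is living and takes 1/6.

Farouk 1/12; Hanan 1/12; Jamal 1/12; Karim 1/12; Khalida 1/6; Umar 1/3; Widad 1/12; Zuhair 1/12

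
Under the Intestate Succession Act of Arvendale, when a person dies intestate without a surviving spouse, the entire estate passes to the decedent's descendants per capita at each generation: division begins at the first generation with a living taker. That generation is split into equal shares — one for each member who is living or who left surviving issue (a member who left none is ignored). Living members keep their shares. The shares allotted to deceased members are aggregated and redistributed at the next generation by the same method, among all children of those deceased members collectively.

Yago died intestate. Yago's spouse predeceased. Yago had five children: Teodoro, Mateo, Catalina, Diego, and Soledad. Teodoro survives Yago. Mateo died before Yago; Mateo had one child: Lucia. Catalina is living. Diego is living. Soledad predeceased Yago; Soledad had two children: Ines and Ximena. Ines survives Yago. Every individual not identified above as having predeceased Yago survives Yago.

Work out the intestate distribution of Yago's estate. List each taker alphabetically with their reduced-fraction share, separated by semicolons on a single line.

Catalina 1/5; Diego 1/5; Ines 2/15; Lucia 2/15; Teodoro 1/5; Ximena 2/15

There is no surviving spouse, so the entire estate passes to Yago's descendants per capita at each generation.
At generation 1 (Teodoro, Mateo, Catalina, Diego, Soledad) there are 5 shares of (1)/5 = 1/5 each.
Living: Teodoro, Catalina, and Diego — each takes 1/5.
Deceased: Mateo and Soledad. Their combined 2/5 is pooled and carried to generation 2.
At generation 2 (Lucia, Ines, Ximena) there are 3 shares of (2/5)/3 = 2/15 each.
Living: Lucia, Ines, and Ximena — each takes 2/15.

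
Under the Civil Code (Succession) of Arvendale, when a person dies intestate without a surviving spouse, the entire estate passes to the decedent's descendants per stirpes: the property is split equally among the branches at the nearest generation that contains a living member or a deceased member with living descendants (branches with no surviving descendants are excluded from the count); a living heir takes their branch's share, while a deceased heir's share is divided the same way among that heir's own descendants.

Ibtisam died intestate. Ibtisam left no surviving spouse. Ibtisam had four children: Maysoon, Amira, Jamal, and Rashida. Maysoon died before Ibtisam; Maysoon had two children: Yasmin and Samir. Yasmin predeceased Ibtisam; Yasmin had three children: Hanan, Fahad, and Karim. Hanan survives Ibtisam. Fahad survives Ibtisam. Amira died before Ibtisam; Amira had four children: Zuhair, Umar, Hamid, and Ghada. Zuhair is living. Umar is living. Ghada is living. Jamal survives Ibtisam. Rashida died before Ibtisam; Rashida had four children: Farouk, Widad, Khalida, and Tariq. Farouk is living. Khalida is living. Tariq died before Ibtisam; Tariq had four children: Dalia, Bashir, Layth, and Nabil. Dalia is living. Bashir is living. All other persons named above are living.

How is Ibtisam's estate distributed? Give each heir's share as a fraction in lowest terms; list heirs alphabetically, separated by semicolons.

Bashir 1/64; Dalia 1/64; Fahad 1/24; Farouk 1/16; Ghada 1/16; Hamid 1/16; Hanan 1/24; Jamal 1/4; Karim 1/24; Khalida 1/16; Layth 1/64; Nabil 1/64; Samir 1/8; Umar 1/16; Widad 1/16; Zuhair 1/16

There is no surviving spouse, so the entire estate passes to Ibtisam's descendants per stirpes.
The estate is divided into 4 equal shares of 1/4 among Maysoon, Amira, Jamal, Rashida.
Maysoon predeceased; the 1/4 allotted to Maysoon's branch passes to Maysoon's issue by representation.
The 1/4 is divided into 2 equal shares of 1/8 among Yasmin, Samir.
Yasmin predeceased; the 1/8 allotted to Yasmin's branch passes to Yasmin's issue by representation.
The 1/8 is divided into 3 equal shares of 1/24 among Hanan, Fahad, Karim.
Hanan is living and takes 1/24.
Fahad is living and takes 1/24.
Karim is living and takes 1/24.
Samir is living and takes 1/8.
Amira predeceased; the 1/4 allotted to Amira's branch passes to Amira's issue by representation.
The 1/4 is divided into 4 equal shares of 1/16 among Zuhair, Umar, Hamid, Ghada.
Zuhair is living and takes 1/16.
Umar is living and takes 1/16.
Hamid is living and takes 1/16.
Ghada is living and takes 1/16.
Jamal is living and takes 1/4.
Rashida predeceased; the 1/4 allotted to Rashida's branch passes to Rashida's issue by representation.
The 1/4 is divided into 4 equal shares of 1/16 among Farouk, Widad, Khalida, Tariq.
Farouk is living and takes 1/16.
Widad is living and takes 1/16.
Khalida is living and takes 1/16.
Tariq predeceased; the 1/16 allotted to Tariq's branch passes to Tariq's issue by representation.
The 1/16 is divided into 4 equal shares of 1/64 among Dalia, Bashir, Layth, Nabil.
Dalia is living and takes 1/64.
Bashir is living and takes 1/64.
Layth is living and takes 1/64.
Nabil is living and takes 1/64.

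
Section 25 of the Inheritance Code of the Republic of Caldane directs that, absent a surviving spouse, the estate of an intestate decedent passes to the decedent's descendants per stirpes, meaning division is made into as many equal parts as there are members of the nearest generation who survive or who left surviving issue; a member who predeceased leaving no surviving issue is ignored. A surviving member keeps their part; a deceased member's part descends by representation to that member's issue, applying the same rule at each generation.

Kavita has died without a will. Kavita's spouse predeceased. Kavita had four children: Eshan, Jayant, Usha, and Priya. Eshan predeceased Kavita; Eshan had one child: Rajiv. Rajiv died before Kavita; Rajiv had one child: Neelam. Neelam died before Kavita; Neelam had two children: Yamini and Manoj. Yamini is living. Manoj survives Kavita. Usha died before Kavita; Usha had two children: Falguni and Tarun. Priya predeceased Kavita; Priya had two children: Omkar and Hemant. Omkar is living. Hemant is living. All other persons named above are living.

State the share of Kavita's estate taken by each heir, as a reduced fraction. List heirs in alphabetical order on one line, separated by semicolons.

There is no surviving spouse, so the entire estate passes to Kavita's descendants per stirpes.
The estate is divided into 4 equal shares of 1/4 among Eshan, Jayant, Usha, Priya.
Eshan predeceased; the 1/4 allotted to Eshan's branch passes to Eshan's issue by representation.
Rajiv's line is the sole branch at this level, so the full 1/4 passes to Rajiv's issue by representation.
Neelam's line is the sole branch at this level, so the full 1/4 passes to Neelam's issue by representation.
The 1/4 is divided into 2 equal shares of 1/8 among Yamini, Manoj.
Yamini is living and takes 1/8.
Manoj is living and takes 1/8.
Jayant is living and takes 1/4.
Usha predeceased; the 1/4 allotted to Usha's branch passes to Usha's issue by representation.
The 1/4 is divided into 2 equal shares of 1/8 among Falguni, Tarun.
Falguni is living and takes 1/8.
Tarun is living and takes 1/8.
Priya predeceased; the 1/4 allotted to Priya's branch passes to Priya's issue by representation.
The 1/4 is divided into 2 equal shares of 1/8 among Omkar, Hemant.
Omkar is living and takes 1/8.
Hemant is living and takes 1/8.

Falguni 1/8; Hemant 1/8; Jayant 1/4; Manoj 1/8; Omkar 1/8; Tarun 1/8; Yamini 1/8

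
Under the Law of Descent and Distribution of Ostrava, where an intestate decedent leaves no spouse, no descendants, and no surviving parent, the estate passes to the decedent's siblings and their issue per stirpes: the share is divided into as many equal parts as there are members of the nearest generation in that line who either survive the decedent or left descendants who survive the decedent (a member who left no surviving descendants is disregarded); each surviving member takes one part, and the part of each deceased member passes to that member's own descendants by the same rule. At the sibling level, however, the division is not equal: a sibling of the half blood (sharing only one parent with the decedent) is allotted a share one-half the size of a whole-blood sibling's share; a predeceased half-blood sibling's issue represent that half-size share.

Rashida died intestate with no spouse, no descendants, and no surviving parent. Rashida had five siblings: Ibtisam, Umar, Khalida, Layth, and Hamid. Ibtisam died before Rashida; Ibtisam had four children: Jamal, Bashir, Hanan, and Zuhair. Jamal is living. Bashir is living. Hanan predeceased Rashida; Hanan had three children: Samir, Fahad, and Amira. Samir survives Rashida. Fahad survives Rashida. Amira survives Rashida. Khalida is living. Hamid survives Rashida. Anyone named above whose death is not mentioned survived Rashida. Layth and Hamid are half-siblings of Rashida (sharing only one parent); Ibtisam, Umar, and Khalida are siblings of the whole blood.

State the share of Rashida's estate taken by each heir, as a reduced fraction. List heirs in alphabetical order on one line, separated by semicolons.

Amira 1/48; Bashir 1/16; Fahad 1/48; Hamid 1/8; Jamal 1/16; Khalida 1/4; Layth 1/8; Samir 1/48; Umar 1/4; Zuhair 1/16

No spouse, descendants, or parent survives, so the estate passes to Rashida's siblings per stirpes.
Half-blood siblings count for one-half the weight of whole-blood siblings at the initial division.
Dividing 1 in proportion to weights (total weight 4): Ibtisam (weight 1) → 1/4; Umar (weight 1) → 1/4; Khalida (weight 1) → 1/4; Layth (weight 1/2) → 1/8; Hamid (weight 1/2) → 1/8.
Ibtisam predeceased; the 1/4 allotted to Ibtisam's branch passes to Ibtisam's issue by representation.
The 1/4 is divided into 4 equal shares of 1/16 among Jamal, Bashir, Hanan, Zuhair.
Jamal is living and takes 1/16.
Bashir is living and takes 1/16.
Hanan predeceased; the 1/16 allotted to Hanan's branch passes to Hanan's issue by representation.
The 1/16 is divided into 3 equal shares of 1/48 among Samir, Fahad, Amira.
Samir is living and takes 1/48.
Fahad is living and takes 1/48.
Amira is living and takes 1/48.
Zuhair is living and takes 1/16.
Umar is living and takes 1/4.
Khalida is living and takes 1/4.
Layth is living and takes 1/8.
Hamid is living and takes 1/8.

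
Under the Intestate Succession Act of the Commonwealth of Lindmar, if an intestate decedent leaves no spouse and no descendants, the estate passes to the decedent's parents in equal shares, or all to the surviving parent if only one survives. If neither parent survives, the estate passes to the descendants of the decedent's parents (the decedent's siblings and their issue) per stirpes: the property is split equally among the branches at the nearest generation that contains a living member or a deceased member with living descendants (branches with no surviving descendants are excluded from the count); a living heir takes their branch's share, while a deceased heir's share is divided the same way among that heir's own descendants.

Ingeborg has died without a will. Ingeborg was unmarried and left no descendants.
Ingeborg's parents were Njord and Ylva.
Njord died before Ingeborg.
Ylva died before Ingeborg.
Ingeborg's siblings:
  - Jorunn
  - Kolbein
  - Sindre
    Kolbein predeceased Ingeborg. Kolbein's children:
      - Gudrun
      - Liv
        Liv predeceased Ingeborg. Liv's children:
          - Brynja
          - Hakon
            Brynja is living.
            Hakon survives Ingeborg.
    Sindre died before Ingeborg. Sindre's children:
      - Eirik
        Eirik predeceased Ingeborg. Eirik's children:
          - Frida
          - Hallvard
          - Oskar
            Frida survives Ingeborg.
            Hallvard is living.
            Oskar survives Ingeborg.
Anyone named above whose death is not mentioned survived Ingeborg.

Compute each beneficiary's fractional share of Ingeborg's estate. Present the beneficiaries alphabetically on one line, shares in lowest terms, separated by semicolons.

Neither parent survives and there are no descendants, so the estate passes to Ingeborg's siblings and their issue per stirpes.
The estate is divided into 3 equal shares of 1/3 among Jorunn, Kolbein, Sindre.
Jorunn is living and takes 1/3.
Kolbein predeceased; the 1/3 allotted to Kolbein's branch passes to Kolbein's issue by representation.
The 1/3 is divided into 2 equal shares of 1/6 among Gudrun, Liv.
Gudrun is living and takes 1/6.
Liv predeceased; the 1/6 allotted to Liv's branch passes to Liv's issue by representation.
The 1/6 is divided into 2 equal shares of 1/12 among Brynja, Hakon.
Brynja is living and takes 1/12.
Hakon is living and takes 1/12.
Sindre predeceased; the 1/3 allotted to Sindre's branch passes to Sindre's issue by representation.
Eirik's line is the sole branch at this level, so the full 1/3 passes to Eirik's issue by representation.
The 1/3 is divided into 3 equal shares of 1/9 among Frida, Hallvard, Oskar.
Frida is living and takes 1/9.
Hallvard is living and takes 1/9.
Oskar is living and takes 1/9.

Brynja 1/12; Frida 1/9; Gudrun 1/6; Hakon 1/12; Hallvard 1/9; Jorunn 1/3; Oskar 1/9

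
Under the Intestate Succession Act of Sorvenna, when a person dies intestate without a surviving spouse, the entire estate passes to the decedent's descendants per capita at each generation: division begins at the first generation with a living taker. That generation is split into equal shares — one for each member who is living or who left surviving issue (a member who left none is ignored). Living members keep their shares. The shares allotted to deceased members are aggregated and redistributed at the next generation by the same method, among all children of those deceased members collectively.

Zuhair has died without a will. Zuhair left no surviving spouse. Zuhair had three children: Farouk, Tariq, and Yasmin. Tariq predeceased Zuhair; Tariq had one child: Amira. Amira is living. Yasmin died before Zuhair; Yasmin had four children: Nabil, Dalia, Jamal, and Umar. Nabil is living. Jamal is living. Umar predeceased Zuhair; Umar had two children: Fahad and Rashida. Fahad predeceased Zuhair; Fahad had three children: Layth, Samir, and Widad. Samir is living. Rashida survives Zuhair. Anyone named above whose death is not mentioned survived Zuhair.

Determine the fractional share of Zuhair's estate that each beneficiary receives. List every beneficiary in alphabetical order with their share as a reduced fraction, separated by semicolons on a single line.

Amira 2/15; Dalia 2/15; Farouk 1/3; Jamal 2/15; Layth 1/45; Nabil 2/15; Rashida 1/15; Samir 1/45; Widad 1/45

There is no surviving spouse, so the entire estate passes to Zuhair's descendants per capita at each generation.
At generation 1 (Farouk, Tariq, Yasmin) there are 3 shares of (1)/3 = 1/3 each.
Living: Farouk — each takes 1/3.
Deceased: Tariq and Yasmin. Their combined 2/3 is pooled and carried to generation 2.
At generation 2 (Amira, Nabil, Dalia, Jamal, Umar) there are 5 shares of (2/3)/5 = 2/15 each.
Living: Amira, Nabil, Dalia, and Jamal — each takes 2/15.
Deceased: Umar. That 2/15 share is carried to generation 3.
At generation 3 (Fahad, Rashida) there are 2 shares of (2/15)/2 = 1/15 each.
Living: Rashida — each takes 1/15.
Deceased: Fahad. That 1/15 share is carried to generation 4.
At generation 4 (Layth, Samir, Widad) there are 3 shares of (1/15)/3 = 1/45 each.
Living: Layth, Samir, and Widad — each takes 1/45.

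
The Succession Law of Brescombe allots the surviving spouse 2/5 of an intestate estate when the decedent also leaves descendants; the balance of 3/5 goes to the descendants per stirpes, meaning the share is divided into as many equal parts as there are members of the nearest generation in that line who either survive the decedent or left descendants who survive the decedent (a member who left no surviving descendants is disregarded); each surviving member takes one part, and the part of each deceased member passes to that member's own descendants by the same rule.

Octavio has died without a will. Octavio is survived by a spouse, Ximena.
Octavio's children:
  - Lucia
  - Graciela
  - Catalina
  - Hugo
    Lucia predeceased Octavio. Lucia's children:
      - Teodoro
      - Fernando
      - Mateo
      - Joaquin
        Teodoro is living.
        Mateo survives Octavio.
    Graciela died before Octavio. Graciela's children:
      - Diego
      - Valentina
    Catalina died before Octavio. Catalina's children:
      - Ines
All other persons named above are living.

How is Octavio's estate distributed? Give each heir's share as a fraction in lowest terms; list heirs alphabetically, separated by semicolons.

Diego 3/40; Fernando 3/80; Hugo 3/20; Ines 3/20; Joaquin 3/80; Mateo 3/80; Teodoro 3/80; Valentina 3/40; Ximena 2/5

Ximena, as surviving spouse, takes 2/5.
The remaining 3/5 passes to Octavio's descendants per stirpes.
The 3/5 is divided into 4 equal shares of 3/20 among Lucia, Graciela, Catalina, Hugo.
Lucia predeceased; the 3/20 allotted to Lucia's branch passes to Lucia's issue by representation.
The 3/20 is divided into 4 equal shares of 3/80 among Teodoro, Fernando, Mateo, Joaquin.
Teodoro is living and takes 3/80.
Fernando is living and takes 3/80.
Mateo is living and takes 3/80.
Joaquin is living and takes 3/80.
Graciela predeceased; the 3/20 allotted to Graciela's branch passes to Graciela's issue by representation.
The 3/20 is divided into 2 equal shares of 3/40 among Diego, Valentina.
Diego is living and takes 3/40.
Valentina is living and takes 3/40.
Catalina predeceased; the 3/20 allotted to Catalina's branch passes to Catalina's issue by representation.
Ines is the sole taker at this level and receives the full 3/20.
Hugo is living and takes 3/20.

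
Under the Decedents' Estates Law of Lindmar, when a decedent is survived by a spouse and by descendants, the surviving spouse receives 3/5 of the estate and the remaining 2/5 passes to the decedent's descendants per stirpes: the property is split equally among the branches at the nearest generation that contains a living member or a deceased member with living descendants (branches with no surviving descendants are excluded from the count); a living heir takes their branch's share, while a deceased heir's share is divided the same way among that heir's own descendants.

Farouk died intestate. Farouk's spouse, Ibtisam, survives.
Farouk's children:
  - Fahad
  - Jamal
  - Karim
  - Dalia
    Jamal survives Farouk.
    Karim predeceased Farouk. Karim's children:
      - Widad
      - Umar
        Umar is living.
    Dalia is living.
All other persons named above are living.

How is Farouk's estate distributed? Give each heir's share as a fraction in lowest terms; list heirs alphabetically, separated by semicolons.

Dalia 1/10; Fahad 1/10; Ibtisam 3/5; Jamal 1/10; Umar 1/20; Widad 1/20

Ibtisam, as surviving spouse, takes 3/5.
The remaining 2/5 passes to Farouk's descendants per stirpes.
The 2/5 is divided into 4 equal shares of 1/10 among Fahad, Jamal, Karim, Dalia.
Fahad is living and takes 1/10.
Jamal is living and takes 1/10.
Karim predeceased; the 1/10 allotted to Karim's branch passes to Karim's issue by representation.
The 1/10 is divided into 2 equal shares of 1/20 among Widad, Umar.
Widad is living and takes 1/20.
Umar is living and takes 1/20.
Dalia is living and takes 1/10.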